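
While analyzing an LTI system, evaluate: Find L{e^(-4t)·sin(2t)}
First shifting: L{e^(at)f(t)}=F(s-a)
L{sin(2t)}=2/(s² + 4)
Shift: 2/((s + 4)² + 4)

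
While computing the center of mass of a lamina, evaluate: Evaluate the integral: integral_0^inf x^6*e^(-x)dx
This is a Gamma integral. Substitute u = 1x:
integral_0^inf x^6 * e^(-x) dx = (1/1^7) integral_0^inf u^6 * e^(-u) du
= Gamma(7)/1^7 = 6!/1^7 = 720/1

Answer: 720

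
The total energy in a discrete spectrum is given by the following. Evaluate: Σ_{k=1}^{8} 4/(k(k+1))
Partial fractions: 4/(k(k + 1)) = 4/k - 4/(k + 1)
Telescoping sum: 4(1 - 1/9) = 4·8/9

Answer: 32/9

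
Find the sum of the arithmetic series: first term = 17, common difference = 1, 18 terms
Last term: a_n=17+(18-1)·1=34
Sum=n(a_1+a_n)/2=18(17+34)/2=459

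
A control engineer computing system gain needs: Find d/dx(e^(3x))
Chain rule: d/dx[e^u]=e^u · u' where u=3x
u'=3

Answer: 3·e^(3x)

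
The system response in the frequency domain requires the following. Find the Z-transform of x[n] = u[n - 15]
Using the time-shift property: Z{u[n-15]}=z^(-15)*z/(z-1)
=z^(-14)/(z-1)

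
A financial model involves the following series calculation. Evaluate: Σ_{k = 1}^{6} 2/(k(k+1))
Partial fractions: 2/(k(k + 1)) = 2/k - 2/(k + 1)
Telescoping sum: 2(1 - 1/7) = 2·6/7

Answer: 12/7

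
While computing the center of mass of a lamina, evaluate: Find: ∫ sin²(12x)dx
Using identity sin²(u) = (1 - cos(2u))/2:
∫ (1 - cos(24x))/2 dx = x/2 - sin(24x)/48 + C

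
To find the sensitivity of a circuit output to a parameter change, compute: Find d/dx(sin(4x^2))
Chain rule: d/dx[sin(u)] = cos(u)·u' where u = 4x^2
u' = 8x

Answer: 8x·cos(4x^2)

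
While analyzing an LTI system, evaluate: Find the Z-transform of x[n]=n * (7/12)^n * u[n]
Using the property Z{n * a^n * u[n]} = az/(z-a)^2
With a = 7/12: X(z) = (7/12)z/(z - 7/12)^2, |z| > 7/12

Answer: (7/12)z/(z - 7/12)^2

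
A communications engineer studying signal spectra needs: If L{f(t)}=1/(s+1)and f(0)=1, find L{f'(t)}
L{f'(t)} = s·F(s) - f(0) = s/(s+1)-1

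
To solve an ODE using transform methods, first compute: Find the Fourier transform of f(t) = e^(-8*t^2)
The Fourier transform of a Gaussian e^(-a * t^2) is sqrt(pi/a) * e^(-omega^2/(4a)).
With a = 8: F(omega) = sqrt(pi/8) * e^(-omega^2/32)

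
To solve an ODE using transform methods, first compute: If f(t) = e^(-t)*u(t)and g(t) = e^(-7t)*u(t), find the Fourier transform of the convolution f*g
By the convolution theorem: F{f*g}=F(omega)*G(omega)
F(omega)=1/(1 + j*omega), G(omega)=1/(7 + j*omega)
F{f*g}=1/((1 + j*omega)(7 + j*omega))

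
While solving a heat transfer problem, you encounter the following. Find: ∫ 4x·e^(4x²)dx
Let u = 4x², du = 8x dx
∫ (1/2)e^u du = e^u/2+C

Answer: e^(4x²)/2+C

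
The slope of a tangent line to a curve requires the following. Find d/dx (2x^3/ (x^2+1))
Quotient rule: (f/g)'=(f'g - fg')/g²
f=2x^3, f'=6x^2
g=x^2 + 1, g'=2x

Answer: (6x^2·(x^2 + 1) - 4x^4)/(x^2 + 1)²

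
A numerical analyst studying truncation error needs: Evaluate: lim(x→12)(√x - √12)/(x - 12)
Multiply by conjugate (√x+√12)/(√x+√12):
= (x - 12)/((x - 12)(√x+√12)) = 1/(√x+√12)
As x → 12: 1/(2√12)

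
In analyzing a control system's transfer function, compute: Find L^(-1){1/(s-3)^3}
L^(-1){1/(s-a)^n} = t^(n-1)·e^(at)/(n-1)!
Here a = 3, n = 3: t^2·e^(3t)/2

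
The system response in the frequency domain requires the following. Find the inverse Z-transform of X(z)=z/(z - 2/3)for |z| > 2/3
Standard pair: z/(z-a) <-> a^n*u[n] for causal signals
With a = 2/3: x[n] = (2/3)^n*u[n]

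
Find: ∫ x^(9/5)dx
Power rule: ∫ x^(9/5) dx = x^(14/5)/(14/5) + C

Answer: (5/14)·x^(14/5) + C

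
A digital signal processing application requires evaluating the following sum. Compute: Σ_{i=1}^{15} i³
Using formula: Σ i^3 = [n(n+1)/2]² = [15·16/2]² = 14400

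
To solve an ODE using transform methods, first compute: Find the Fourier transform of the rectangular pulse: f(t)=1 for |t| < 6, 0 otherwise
F(omega) = integral from -6 to 6 of e^(-j*omega*t) dt
= 2*sin(6*omega)/omega = 12*sinc(6*omega/pi)

Answer: 2*sin(6*omega)/omega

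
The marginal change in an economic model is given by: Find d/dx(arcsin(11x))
d/dx[arcsin(u)]=u'/√(1-u²), u=11x, u'=11

Answer: 11/√(1 - 121x²)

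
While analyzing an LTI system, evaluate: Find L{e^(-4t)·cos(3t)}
First shifting: L{e^(at)f(t)}=F(s-a)
L{cos(3t)}=s/(s²+9)
Shift: (s+4)/((s+4)²+9)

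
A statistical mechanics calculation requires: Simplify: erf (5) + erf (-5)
erf is odd: erf(-5) = -erf(5)
erf(5) + erf(-5) = erf(5) - erf(5) = 0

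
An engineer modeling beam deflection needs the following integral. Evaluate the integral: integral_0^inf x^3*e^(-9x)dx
This is a Gamma integral. Substitute u = 9x (du = 9 dx):
integral_0^inf x^3*e^(-9x) dx = (1/9^4) integral_0^inf u^3*e^(-u) du
= Gamma(4)/9^4 = 3!/9^4 = 6/6561

Answer: 2/2187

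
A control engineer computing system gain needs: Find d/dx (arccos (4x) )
d/dx[arccos(u)] = -u'/√(1-u²), u = 4x, u' = 4

Answer: -4/√(1-16x²)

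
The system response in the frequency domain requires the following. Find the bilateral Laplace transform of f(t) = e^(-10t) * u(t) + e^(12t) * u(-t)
For e^(-10t)*u(t): L=1/(s + 10), Re(s) > -10
For e^(12t)*u(-t): L=-1/(s-12), Re(s) < 12
Combined: F(s)=1/(s + 10) - 1/(s-12), -10 < Re(s) < 12

Answer: 1/(s + 10) - 1/(s-12), ROC: -10 < Re(s) < 12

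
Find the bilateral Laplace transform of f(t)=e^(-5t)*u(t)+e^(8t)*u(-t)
For e^(-5t)*u(t): L = 1/(s+5), Re(s) > -5
For e^(8t)*u(-t): L = -1/(s-8), Re(s) < 8
Combined: F(s) = 1/(s+5)-1/(s-8), -5 < Re(s) < 8

Answer: 1/(s+5)-1/(s-8), ROC: -5 < Re(s) < 8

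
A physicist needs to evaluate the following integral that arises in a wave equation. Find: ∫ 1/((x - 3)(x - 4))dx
Partial fractions: 1/((x-3)(x-4))=A/(x-3) + B/(x-4)
A=-1, B=1
∫ [-1· 1/(x-3) + 1· 1/(x-4)] dx
=(1)[ln|x-4| - ln|x-3|] + C

Answer: ln|(x-4)/(x-3)| + C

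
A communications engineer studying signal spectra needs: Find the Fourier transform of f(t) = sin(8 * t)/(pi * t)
sin(W*t)/(pi*t)=(W/pi)*sinc(W*t/pi) is the impulse response of the ideal low-pass filter with cutoff W (here W=8).
Its Fourier transform is a rectangular function:
F(omega)=1 for |omega| < 8, 0 otherwise

Answer: rect(omega/16) [i.e., 1 for |omega| < 8, 0 otherwise]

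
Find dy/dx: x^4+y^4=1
Differentiate: 4x^3 + 4y^3·(dy/dx)=0
dy/dx=-4x^3/(4y^3)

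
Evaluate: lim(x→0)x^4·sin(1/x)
Squeeze theorem: -|x^4| ≤ x^4·sin(1/x) ≤ |x^4|
Since x^4 → 0 as x → 0, by squeeze theorem the limit is 0

Answer: 0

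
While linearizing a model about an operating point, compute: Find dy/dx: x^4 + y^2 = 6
Differentiate: 4x^3+2y·(dy/dx)=0
dy/dx=-4x^3/(2y)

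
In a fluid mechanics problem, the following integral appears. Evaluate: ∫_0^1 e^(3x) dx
Antiderivative: (1/3)e^(3x)
Evaluate: (1/3)(e^3-1)

Answer: (e^3-1)/3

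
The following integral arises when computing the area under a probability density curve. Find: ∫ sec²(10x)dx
Since d/dx[tan(10x)] = 10sec²(10x), integral = tan(10x)/10+C

Answer: (1/10)tan(10x)+C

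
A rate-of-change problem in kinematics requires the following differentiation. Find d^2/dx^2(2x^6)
Apply power rule 2 times:
d^1: 12x^5
d^2: 60x^4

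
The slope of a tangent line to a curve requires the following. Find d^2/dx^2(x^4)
Apply power rule 2 times:
d^1: 4x^3
d^2: 12x^2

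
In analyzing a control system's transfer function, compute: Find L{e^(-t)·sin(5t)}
First shifting: L{e^(at)f(t)} = F(s-a)
L{sin(5t)} = 5/(s²+25)
Shift: 5/((s+1)²+25)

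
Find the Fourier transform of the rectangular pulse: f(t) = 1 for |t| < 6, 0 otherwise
F(omega) = integral from -6 to 6 of e^(-j * omega * t) dt
= 2 * sin(6 * omega)/omega = 12 * sinc(6 * omega/pi)

Answer: 2 * sin(6 * omega)/omega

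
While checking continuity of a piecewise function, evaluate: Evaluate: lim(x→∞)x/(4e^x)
Apply L'Hôpital 1 times (∞/∞ each time):
Eventually get 1!/(4e^x) → 0

Answer: 0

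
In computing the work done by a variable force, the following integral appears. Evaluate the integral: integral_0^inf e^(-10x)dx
integral_0^inf e^(-10x) dx=[-1/10 * e^(-10x)]_0^inf
=0 - (-1/10)=1/10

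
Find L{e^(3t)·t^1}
First shifting: L{e^(at)f(t)} = F(s-a)
L{t^1} = 1/s^2
Shift s → s-3: 1/(s-3)^2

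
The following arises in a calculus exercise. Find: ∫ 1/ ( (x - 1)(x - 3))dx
Partial fractions: 1/((x-1)(x-3)) = A/(x-1) + B/(x-3)
A = -1/2, B = 1/2
∫ [-1/2· 1/(x-1) + 1/2· 1/(x-3)] dx
= (1/2)[ln|x-3| - ln|x-1|] + C

Answer: (1/2)·ln|(x-3)/(x-1)| + C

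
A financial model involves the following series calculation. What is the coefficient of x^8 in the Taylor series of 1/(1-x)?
1/(1-x) = Σ x^n for |x|<1
All coefficients are 1

Answer: 1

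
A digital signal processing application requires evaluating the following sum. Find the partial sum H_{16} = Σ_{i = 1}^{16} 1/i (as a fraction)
H_16=1+1/2+1/3+...+1/16
=2436559/720720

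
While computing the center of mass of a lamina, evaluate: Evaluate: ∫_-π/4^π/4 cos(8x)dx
Antiderivative: sin(8x)/8
Evaluate at bounds: [sin(8·π/4)/8] - [sin(8·-π/4)/8]
=((0) - (0))/8=0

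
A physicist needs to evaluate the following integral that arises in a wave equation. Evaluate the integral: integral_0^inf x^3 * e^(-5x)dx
This is a Gamma integral. Substitute u = 5x (du = 5 dx):
integral_0^inf x^3 * e^(-5x) dx = (1/5^4) integral_0^inf u^3 * e^(-u) du
= Gamma(4)/5^4 = 3!/5^4 = 6/625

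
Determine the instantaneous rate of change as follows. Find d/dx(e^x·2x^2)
Product rule: (fg)'=f'g + fg'
f=e^x, f'=e^x
g=2x^2, g'=4x

Answer: 2·e^x·x^2 + 4·e^x·x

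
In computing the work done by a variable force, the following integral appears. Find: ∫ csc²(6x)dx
Since d/dx[-cot(6x)] = 6csc²(6x), integral = -cot(6x)/6+C

Answer: (-1/6)cot(6x)+C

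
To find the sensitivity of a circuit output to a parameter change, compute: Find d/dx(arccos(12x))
d/dx[arccos(u)] = -u'/√(1-u²), u = 12x, u' = 12

Answer: -12/√(1 - 144x²)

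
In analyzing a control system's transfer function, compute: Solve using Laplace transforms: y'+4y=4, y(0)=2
Take L of both sides: sY(s) - 2 + 4Y(s) = 4/s
Y(s)(s + 4) = 4/s + 2
Y(s) = 4/(s(s + 4)) + 2/(s + 4)
Partial fractions: 4/(s(s + 4)) = 1/s - 1/(s + 4)
So Y(s) = 1/s + 1/(s + 4)
Inverse transform (L^(-1){1/s} = 1, L^(-1){1/(s + 4)} = e^(-4t)):

Answer: y(t) = 1 + e^(-4t)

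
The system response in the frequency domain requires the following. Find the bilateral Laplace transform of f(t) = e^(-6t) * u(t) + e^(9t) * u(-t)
For e^(-6t) * u(t): L=1/(s+6), Re(s) > -6
For e^(9t) * u(-t): L=-1/(s-9), Re(s) < 9
Combined: F(s)=1/(s+6)-1/(s-9), -6 < Re(s) < 9

Answer: 1/(s+6)-1/(s-9), ROC: -6 < Re(s) < 9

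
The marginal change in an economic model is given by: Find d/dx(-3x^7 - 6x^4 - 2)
Power rule: d/dx(ax^n) = n·a·x^(n-1)
Term by term: -21·x^6 - 24·x^3

Answer: -21x^6 - 24x^3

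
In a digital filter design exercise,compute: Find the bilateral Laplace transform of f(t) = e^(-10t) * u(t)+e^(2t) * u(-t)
For e^(-10t) * u(t): L=1/(s+10), Re(s) > -10
For e^(2t) * u(-t): L=-1/(s-2), Re(s) < 2
Combined: F(s)=1/(s+10)-1/(s-2), -10 < Re(s) < 2

Answer: 1/(s+10)-1/(s-2), ROC: -10 < Re(s) < 2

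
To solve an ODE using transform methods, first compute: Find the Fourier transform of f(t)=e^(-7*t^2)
The Fourier transform of a Gaussian e^(-a*t^2) is sqrt(pi/a)*e^(-omega^2/(4a)).
With a=7: F(omega)=sqrt(pi/7)*e^(-omega^2/28)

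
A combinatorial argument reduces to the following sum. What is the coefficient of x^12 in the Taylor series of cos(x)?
cos(x) = Σ (-1)^k x^(2k)/(2k)!
For x^12: (-1)^6/12! = 1/479001600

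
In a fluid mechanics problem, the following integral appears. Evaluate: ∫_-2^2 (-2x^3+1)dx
Step 1: Find antiderivative F(x)=(-1/2)x^4 + x
Step 2: F(2) - F(-2)=-6 - (-10)=4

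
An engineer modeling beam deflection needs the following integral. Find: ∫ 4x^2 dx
Using power rule: ∫ 4x^2 dx=4/3 x^3 + C=(4/3)x^3 + C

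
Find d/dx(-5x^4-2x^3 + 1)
Power rule: d/dx(ax^n) = n·a·x^(n-1)
Term by term: -20·x^3 - 6·x^2

Answer: -20x^3 - 6x^2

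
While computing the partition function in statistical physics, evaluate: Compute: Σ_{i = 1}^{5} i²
Using formula: Σ i^2 = n(n + 1)(2n + 1)/6 = 5·6·11/6 = 55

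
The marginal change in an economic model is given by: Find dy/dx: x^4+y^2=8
Differentiate: 4x^3+2y·(dy/dx) = 0
dy/dx = -4x^3/(2y)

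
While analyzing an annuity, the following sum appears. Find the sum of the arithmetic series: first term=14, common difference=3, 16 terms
Last term: a_n = 14 + (16 - 1)·3 = 59
Sum = n(a_1 + a_n)/2 = 16(14 + 59)/2 = 584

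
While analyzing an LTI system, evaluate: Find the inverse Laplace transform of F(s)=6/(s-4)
L^(-1){6/(s-a)}=c·e^(at)
Here a=4, c=6

Answer: 6e^(4t)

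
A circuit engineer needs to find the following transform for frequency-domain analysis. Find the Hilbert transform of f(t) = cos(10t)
The Hilbert transform shifts each frequency component by -pi/2.
H{cos(wt)} = sin(wt)
With w = 10: H{cos(10t)} = sin(10t)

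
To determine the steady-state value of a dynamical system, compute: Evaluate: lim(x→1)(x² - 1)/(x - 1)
Factor: (x² - 1)=(x-1)(x + 1)
Cancel (x-1): lim(x→1) (x + 1)=2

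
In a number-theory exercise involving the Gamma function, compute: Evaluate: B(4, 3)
B(x,y)=Γ(x)Γ(y)/Γ(x + y)=(x-1)!(y-1)!/(x + y-1)!
B(4,3)=3!·2!/6!=1/60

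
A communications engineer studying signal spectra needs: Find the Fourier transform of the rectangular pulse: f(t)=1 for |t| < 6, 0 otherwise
F(omega) = integral from -6 to 6 of e^(-j*omega*t) dt
= 2*sin(6*omega)/omega = 12*sinc(6*omega/pi)

Answer: 2*sin(6*omega)/omega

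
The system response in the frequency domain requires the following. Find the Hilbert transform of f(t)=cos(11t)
The Hilbert transform shifts each frequency component by -pi/2.
H{cos(wt)} = sin(wt)
With w = 11: H{cos(11t)} = sin(11t)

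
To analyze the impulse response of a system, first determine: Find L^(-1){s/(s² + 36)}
L^(-1){s/(s²+w²)} = cos(wt)
Here w = 6

Answer: cos(6t)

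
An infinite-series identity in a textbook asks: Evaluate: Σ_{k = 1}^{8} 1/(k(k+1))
Partial fractions: 1/(k(k+1)) = 1/k - 1/(k+1)
Telescoping sum: 1(1-1/9) = 1·8/9

Answer: 8/9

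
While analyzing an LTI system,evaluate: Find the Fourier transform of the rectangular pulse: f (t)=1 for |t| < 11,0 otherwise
F(omega)=integral from -11 to 11 of e^(-j * omega * t) dt
=2 * sin(11 * omega)/omega=22 * sinc(11 * omega/pi)

Answer: 2 * sin(11 * omega)/omega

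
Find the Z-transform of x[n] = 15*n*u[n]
Z{n*u[n]}=z/(z-1)^2
By linearity: Z{15*n*u[n]}=15z/(z-1)^2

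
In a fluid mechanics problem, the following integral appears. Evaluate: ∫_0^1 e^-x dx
Antiderivative: -e^-x
Evaluate: -(e^-1-1)

Answer: (e^-1-1)/(-1)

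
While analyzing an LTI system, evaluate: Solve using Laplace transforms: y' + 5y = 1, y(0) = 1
Take L of both sides: sY(s) - 1 + 5Y(s) = 1/s
Y(s)(s + 5) = 1/s + 1
Y(s) = 1/(s(s + 5)) + 1/(s + 5)
Partial fractions: 1/(s(s + 5)) = (1/5)/s - (1/5)/(s + 5)
So Y(s) = (1/5)/s + (4/5)/(s + 5)
Inverse transform (L^(-1){1/s} = 1, L^(-1){1/(s + 5)} = e^(-5t)):

Answer: y(t) = 1/5 + (4/5)·e^(-5t)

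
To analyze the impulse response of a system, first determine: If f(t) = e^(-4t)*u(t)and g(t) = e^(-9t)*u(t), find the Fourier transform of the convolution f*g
By the convolution theorem: F{f * g} = F(omega) * G(omega)
F(omega) = 1/(4 + j * omega), G(omega) = 1/(9 + j * omega)
F{f * g} = 1/((4 + j * omega)(9 + j * omega))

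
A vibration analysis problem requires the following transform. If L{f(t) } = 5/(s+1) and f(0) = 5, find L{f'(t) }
L{f'(t)} = s·F(s) - f(0) = 5s/(s + 1) - 5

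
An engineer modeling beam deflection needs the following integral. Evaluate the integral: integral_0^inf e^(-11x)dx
integral_0^inf e^(-11x) dx = [-1/11 * e^(-11x)]_0^inf
= 0 - (-1/11) = 1/11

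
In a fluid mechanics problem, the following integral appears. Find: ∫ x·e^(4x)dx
Integration by parts: u=x, dv=e^(4x) dx
du=dx, v=e^(4x)/4
=x·e^(4x)/4 - ∫ e^(4x)/4 dx
=x·e^(4x)/4 - e^(4x)/16 + C

Answer: e^(4x)(x/4 - 1/16) + C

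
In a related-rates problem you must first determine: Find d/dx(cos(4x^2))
Chain rule: d/dx[cos(u)]=-sin(u)·u' where u=4x^2
u'=8x

Answer: -8x·sin(4x^2)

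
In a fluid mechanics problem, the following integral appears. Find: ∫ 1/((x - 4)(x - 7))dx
Partial fractions: 1/((x-4)(x-7)) = A/(x-4)+B/(x-7)
A = -1/3, B = 1/3
∫ [-1/3· 1/(x-4)+1/3· 1/(x-7)] dx
= (1/3)[ln|x-7| - ln|x-4|]+C

Answer: (1/3)·ln|(x-7)/(x-4)|+C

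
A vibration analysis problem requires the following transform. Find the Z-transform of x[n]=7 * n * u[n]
Z{n*u[n]}=z/(z-1)^2
By linearity: Z{7*n*u[n]}=7z/(z-1)^2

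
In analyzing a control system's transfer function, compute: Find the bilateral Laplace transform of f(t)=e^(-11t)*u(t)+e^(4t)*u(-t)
For e^(-11t)*u(t): L = 1/(s+11), Re(s) > -11
For e^(4t)*u(-t): L = -1/(s-4), Re(s) < 4
Combined: F(s) = 1/(s+11)-1/(s-4), -11 < Re(s) < 4

Answer: 1/(s+11)-1/(s-4), ROC: -11 < Re(s) < 4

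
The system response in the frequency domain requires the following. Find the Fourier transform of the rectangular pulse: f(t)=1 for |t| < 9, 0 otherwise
F(omega) = integral from -9 to 9 of e^(-j * omega * t) dt
= 2 * sin(9 * omega)/omega = 18 * sinc(9 * omega/pi)

Answer: 2 * sin(9 * omega)/omega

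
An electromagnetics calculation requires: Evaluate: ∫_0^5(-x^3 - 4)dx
Step 1: Find antiderivative F(x) = (-1/4)x^4-4x
Step 2: F(5) - F(0) = -705/4 - (0) = -705/4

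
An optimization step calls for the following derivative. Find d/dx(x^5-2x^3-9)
Power rule: d/dx(ax^n) = n·a·x^(n-1)
Term by term: 5·x^4-6·x^2

Answer: 5x^4-6x^2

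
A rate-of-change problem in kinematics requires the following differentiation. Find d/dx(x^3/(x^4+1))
Quotient rule: (f/g)'=(f'g - fg')/g²
f=x^3, f'=3x^2
g=x^4 + 1, g'=4x^3

Answer: (3x^2·(x^4 + 1) - 4x^6)/(x^4 + 1)²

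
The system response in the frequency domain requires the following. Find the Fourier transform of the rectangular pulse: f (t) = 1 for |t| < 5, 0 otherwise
F(omega)=integral from -5 to 5 of e^(-j * omega * t) dt
=2 * sin(5 * omega)/omega=10 * sinc(5 * omega/pi)

Answer: 2 * sin(5 * omega)/omega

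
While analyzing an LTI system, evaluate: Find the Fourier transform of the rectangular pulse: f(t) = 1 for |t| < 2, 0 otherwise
F(omega) = integral from -2 to 2 of e^(-j * omega * t) dt
= 2 * sin(2 * omega)/omega = 4 * sinc(2 * omega/pi)

Answer: 2 * sin(2 * omega)/omega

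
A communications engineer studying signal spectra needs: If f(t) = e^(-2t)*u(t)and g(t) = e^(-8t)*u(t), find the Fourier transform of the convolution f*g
By the convolution theorem: F{f * g} = F(omega) * G(omega)
F(omega) = 1/(2 + j * omega), G(omega) = 1/(8 + j * omega)
F{f * g} = 1/((2 + j * omega)(8 + j * omega))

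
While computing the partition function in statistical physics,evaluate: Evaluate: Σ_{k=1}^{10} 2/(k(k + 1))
Partial fractions: 2/(k(k+1)) = 2/k - 2/(k+1)
Telescoping sum: 2(1-1/11) = 2·10/11

Answer: 20/11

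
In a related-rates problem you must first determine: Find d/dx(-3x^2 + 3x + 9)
Power rule: d/dx(ax^n)=n·a·x^(n-1)
Term by term: -6·x + 3

Answer: -6x + 3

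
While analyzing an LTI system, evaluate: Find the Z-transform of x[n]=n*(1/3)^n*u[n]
Using the property Z{n*a^n*u[n]}=az/(z-a)^2
With a=1/3: X(z)=(1/3)z/(z - 1/3)^2, |z| > 1/3

Answer: (1/3)z/(z - 1/3)^2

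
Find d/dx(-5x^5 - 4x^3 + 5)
Power rule: d/dx(ax^n) = n·a·x^(n-1)
Term by term: -25·x^4-12·x^2

Answer: -25x^4-12x^2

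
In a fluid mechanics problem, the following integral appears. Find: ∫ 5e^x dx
Since d/dx[e^x] = +e^x, we get 5e^x+C

Answer: 5e^x+C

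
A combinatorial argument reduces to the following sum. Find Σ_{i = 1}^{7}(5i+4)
= 5·Σ i + 4·7 = 5·28 + 28 = 168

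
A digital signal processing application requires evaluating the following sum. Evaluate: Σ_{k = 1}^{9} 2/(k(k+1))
Partial fractions: 2/(k(k + 1)) = 2/k - 2/(k + 1)
Telescoping sum: 2(1 - 1/10) = 2·9/10

Answer: 9/5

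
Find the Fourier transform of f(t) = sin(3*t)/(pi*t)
sin(W*t)/(pi*t) = (W/pi)*sinc(W*t/pi) is the impulse response of the ideal low-pass filter with cutoff W (here W = 3).
Its Fourier transform is a rectangular function:
F(omega) = 1 for |omega| < 3, 0 otherwise

Answer: rect(omega/6) [i.e., 1 for |omega| < 3, 0 otherwise]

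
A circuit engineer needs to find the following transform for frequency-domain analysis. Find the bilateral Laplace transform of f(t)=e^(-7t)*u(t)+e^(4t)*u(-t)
For e^(-7t) * u(t): L=1/(s+7), Re(s) > -7
For e^(4t) * u(-t): L=-1/(s-4), Re(s) < 4
Combined: F(s)=1/(s+7)-1/(s-4), -7 < Re(s) < 4

Answer: 1/(s+7)-1/(s-4), ROC: -7 < Re(s) < 4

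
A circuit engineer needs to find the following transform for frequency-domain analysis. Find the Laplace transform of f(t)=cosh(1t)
L{cosh(at)}=s/(s²-a²)
L{cosh(1t)}=s/(s²-1)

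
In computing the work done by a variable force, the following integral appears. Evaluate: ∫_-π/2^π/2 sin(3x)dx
Antiderivative: -cos(3x)/3
Evaluate at bounds: [-cos(3·π/2)/3] - [-cos(3·-π/2)/3]
=(-(0) + (0))/3=0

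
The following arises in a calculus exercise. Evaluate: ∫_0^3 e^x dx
Antiderivative: e^x
Evaluate: (e^3 - 1)

Answer: e^3 - 1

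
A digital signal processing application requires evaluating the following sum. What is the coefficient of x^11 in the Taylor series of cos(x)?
cos(x) has only even powers. Coefficient of x^11 = 0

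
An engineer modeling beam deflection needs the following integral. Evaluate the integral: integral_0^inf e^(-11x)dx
integral_0^inf e^(-11x) dx=[-1/11 * e^(-11x)]_0^inf
=0 - (-1/11)=1/11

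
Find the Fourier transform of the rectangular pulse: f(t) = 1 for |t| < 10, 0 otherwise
F(omega) = integral from -10 to 10 of e^(-j*omega*t) dt
= 2*sin(10*omega)/omega = 20*sinc(10*omega/pi)

Answer: 2*sin(10*omega)/omega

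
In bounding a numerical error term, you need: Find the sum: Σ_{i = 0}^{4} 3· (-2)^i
Geometric series: S=a(1 - r^n)/(1 - r)
a=3, r=-2, n=5
S=3(1+32)/3=33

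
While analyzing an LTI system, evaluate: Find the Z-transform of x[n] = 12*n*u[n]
Z{n*u[n]} = z/(z-1)^2
By linearity: Z{12*n*u[n]} = 12z/(z-1)^2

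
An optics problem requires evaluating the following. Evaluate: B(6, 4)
B(x,y) = Γ(x)Γ(y)/Γ(x + y) = (x-1)!(y-1)!/(x + y-1)!
B(6,4) = 5!·3!/9! = 1/504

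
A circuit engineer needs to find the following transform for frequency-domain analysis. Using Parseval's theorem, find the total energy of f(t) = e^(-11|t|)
Parseval's theorem: E=integral |f(t)|^2 dt=(1/2pi) integral |F(omega)|^2 domega
E=integral_{-inf}^{inf} e^(-22|t|) dt=2*integral_0^inf e^(-22t) dt=2/(2*11)=1/11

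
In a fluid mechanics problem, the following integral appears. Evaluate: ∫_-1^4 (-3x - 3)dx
Step 1: Find antiderivative F(x) = (-3/2)x^2-3x
Step 2: F(4) - F(-1) = -36 - (3/2) = -75/2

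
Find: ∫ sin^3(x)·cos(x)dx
Let u=sin(x), du=cos(x) dx
∫ u^3 du=u^4/4 + C

Answer: sin^4(x)/4 + C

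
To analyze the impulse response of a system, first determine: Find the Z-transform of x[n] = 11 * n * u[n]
Z{n * u[n]}=z/(z-1)^2
By linearity: Z{11 * n * u[n]}=11z/(z-1)^2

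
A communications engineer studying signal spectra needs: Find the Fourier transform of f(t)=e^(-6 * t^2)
The Fourier transform of a Gaussian e^(-a * t^2) is sqrt(pi/a) * e^(-omega^2/(4a)).
With a=6: F(omega)=sqrt(pi/6) * e^(-omega^2/24)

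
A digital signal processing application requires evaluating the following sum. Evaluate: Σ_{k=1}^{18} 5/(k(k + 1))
Partial fractions: 5/(k(k + 1)) = 5/k - 5/(k + 1)
Telescoping sum: 5(1 - 1/19) = 5·18/19

Answer: 90/19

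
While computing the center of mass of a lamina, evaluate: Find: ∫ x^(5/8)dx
Power rule: ∫ x^(5/8) dx = x^(13/8)/(13/8)+C

Answer: (8/13)·x^(13/8)+C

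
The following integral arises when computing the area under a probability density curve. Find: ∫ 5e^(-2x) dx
Since d/dx[e^(-2x)]=-2e^(-2x), we get -5/2 e^(-2x) + C

Answer: (-5/2)e^(-2x) + C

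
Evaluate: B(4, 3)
B(x,y)=Γ(x)Γ(y)/Γ(x+y)=(x-1)!(y-1)!/(x+y-1)!
B(4,3)=3!·2!/6!=1/60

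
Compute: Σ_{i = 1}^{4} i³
Using formula: Σ i^3 = [n(n + 1)/2]² = [4·5/2]² = 100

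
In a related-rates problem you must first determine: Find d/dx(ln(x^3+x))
Chain rule: d/dx[ln(u)]=u'/u where u=x^3+x
u'=3x^2+1

Answer: (3x^2+1)/(x^3+x)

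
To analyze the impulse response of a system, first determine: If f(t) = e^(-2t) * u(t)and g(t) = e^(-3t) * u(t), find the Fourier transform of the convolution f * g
By the convolution theorem: F{f*g}=F(omega)*G(omega)
F(omega)=1/(2 + j*omega), G(omega)=1/(3 + j*omega)
F{f*g}=1/((2 + j*omega)(3 + j*omega))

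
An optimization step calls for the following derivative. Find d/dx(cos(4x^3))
Chain rule: d/dx[cos(u)]=-sin(u)·u' where u=4x^3
u'=12x^2

Answer: -12x^2·sin(4x^3)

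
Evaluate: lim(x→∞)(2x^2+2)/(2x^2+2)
Divide numerator and denominator by x^2:
lim (2 + 2/x^2)/(2 + 2/x^2) = 1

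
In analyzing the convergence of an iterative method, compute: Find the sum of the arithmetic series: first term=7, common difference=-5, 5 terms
Last term: a_n = 7 + (5 - 1)·-5 = -13
Sum = n(a_1 + a_n)/2 = 5(7 + (-13))/2 = -15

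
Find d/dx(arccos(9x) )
d/dx[arccos(u)] = -u'/√(1-u²), u = 9x, u' = 9

Answer: -9/√(1-81x²)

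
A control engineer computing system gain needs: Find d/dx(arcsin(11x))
d/dx[arcsin(u)] = u'/√(1-u²), u = 11x, u' = 11

Answer: 11/√(1 - 121x²)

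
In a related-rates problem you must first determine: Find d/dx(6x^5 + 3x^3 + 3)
Power rule: d/dx(ax^n) = n·a·x^(n-1)
Term by term: 30·x^4+9·x^2

Answer: 30x^4+9x^2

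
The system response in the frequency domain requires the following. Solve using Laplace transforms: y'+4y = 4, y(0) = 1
Take L of both sides: sY(s)-1+4Y(s) = 4/s
Y(s)(s+4) = 4/s+1
Y(s) = 4/(s(s+4))+1/(s+4)
Partial fractions: 4/(s(s+4)) = 1/s - 1/(s+4)
So Y(s) = 1/s
Inverse transform (L^(-1){1/s} = 1, L^(-1){1/(s+4)} = e^(-4t)):

Answer: y(t) = 1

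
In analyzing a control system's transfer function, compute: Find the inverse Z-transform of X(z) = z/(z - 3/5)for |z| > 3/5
Standard pair: z/(z-a) <-> a^n*u[n] for causal signals
With a=3/5: x[n]=(3/5)^n*u[n]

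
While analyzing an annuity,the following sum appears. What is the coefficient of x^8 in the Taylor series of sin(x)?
sin(x) has only odd powers. Coefficient of x^8=0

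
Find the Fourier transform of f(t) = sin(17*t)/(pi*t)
sin(W * t)/(pi * t) = (W/pi) * sinc(W * t/pi) is the impulse response of the ideal low-pass filter with cutoff W (here W = 17).
Its Fourier transform is a rectangular function:
F(omega) = 1 for |omega| < 17, 0 otherwise

Answer: rect(omega/34) [i.e., 1 for |omega| < 17, 0 otherwise]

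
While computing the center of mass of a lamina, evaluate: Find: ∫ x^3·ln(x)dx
By parts: u=ln(x), dv=x^3 dx
du=1/x dx, v=x^4/4
=x^4·ln(x)/4 - ∫ x^3/4 dx
=x^4·ln(x)/4 - x^4/16+C

Answer: x^4(ln(x)/4-1/16)+C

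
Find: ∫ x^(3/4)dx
Power rule: ∫ x^(3/4) dx = x^(7/4)/(7/4)+C

Answer: (4/7)·x^(7/4)+C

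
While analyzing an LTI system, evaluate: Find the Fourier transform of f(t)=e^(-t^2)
The Fourier transform of a Gaussian e^(-t^2) is sqrt(pi) * e^(-omega^2/4).
With a = 1: F(omega) = sqrt(pi) * e^(-omega^2/4)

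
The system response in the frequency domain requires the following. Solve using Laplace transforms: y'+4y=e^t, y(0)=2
Take L: sY - 2+4Y = 1/(s-1)
Y(s+4) = 1/(s-1)+2
Y = 1/((s-1)(s+4))+2/(s+4)
Partial fractions: 1/((s-1)(s+4)) = (1/5)/(s-1) - (1/5)/(s+4)
So Y = (1/5)/(s-1)+(9/5)/(s+4)
Inverse Laplace transform (L^(-1){1/(s-1)} = e^t, L^(-1){1/(s+4)} = e^(-4t)):

Answer: y(t) = (1/5)·e^t+(9/5)·e^(-4t)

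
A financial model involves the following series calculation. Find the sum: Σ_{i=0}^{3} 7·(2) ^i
Geometric series: S = a(1 - r^n)/(1 - r)
a = 7, r = 2, n = 4
S = 7(1 - 16)/-1 = 105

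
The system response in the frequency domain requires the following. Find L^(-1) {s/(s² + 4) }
L^(-1){s/(s²+w²)}=cos(wt)
Here w=2

Answer: cos(2t)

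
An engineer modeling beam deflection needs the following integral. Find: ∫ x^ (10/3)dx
Power rule: ∫ x^(10/3) dx = x^(13/3)/(13/3)+C

Answer: (3/13)·x^(13/3)+C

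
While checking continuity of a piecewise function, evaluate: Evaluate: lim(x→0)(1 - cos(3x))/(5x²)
Using 1-cos(u) ≈ u²/2 for small u:
(1-cos(3x)) ≈ (3x)²/2=9x²/2
So limit=9/(2·5)=9/10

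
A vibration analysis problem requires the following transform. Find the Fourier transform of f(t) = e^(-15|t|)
Using the standard pair: F{e^(-a|t|)}=2a/(a^2 + omega^2)
With a=15: F(omega)=30/(225 + omega^2)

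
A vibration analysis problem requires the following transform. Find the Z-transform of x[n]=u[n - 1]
Using the time-shift property: Z{u[n-1]} = z^(-1) * z/(z-1)
= z^(0)/(z-1)

Answer: 1/(z-1)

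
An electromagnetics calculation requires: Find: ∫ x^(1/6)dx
Power rule: ∫ x^(1/6) dx = x^(7/6)/(7/6)+C

Answer: (6/7)·x^(7/6)+C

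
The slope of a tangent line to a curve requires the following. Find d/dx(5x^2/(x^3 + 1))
Quotient rule: (f/g)' = (f'g - fg')/g²
f = 5x^2, f' = 10x
g = x^3+1, g' = 3x^2

Answer: (10x·(x^3+1)-15x^4)/(x^3+1)²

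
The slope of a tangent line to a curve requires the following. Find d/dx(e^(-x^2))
Chain rule: d/dx[e^u]=e^u · u' where u=-x^2
u'=-2x

Answer: -2x·e^(-x^2)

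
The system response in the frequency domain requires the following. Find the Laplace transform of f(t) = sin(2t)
L{sin(wt)} = w/(s²+w²)
L{sin(2t)} = 2/(s²+4)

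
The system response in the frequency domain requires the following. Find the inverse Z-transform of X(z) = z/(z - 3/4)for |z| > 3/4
Standard pair: z/(z-a) <-> a^n*u[n] for causal signals
With a=3/4: x[n]=(3/4)^n*u[n]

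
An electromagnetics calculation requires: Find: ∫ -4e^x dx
Since d/dx[e^x]=+ e^x, we get -4e^x + C

Answer: -4e^x + C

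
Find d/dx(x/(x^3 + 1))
Quotient rule: (f/g)'=(f'g - fg')/g²
f=x, f'=1
g=x^3+1, g'=3x^2

Answer: (1·(x^3+1)-3x^3)/(x^3+1)²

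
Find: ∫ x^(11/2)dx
Power rule: ∫ x^(11/2) dx=x^(13/2)/(13/2) + C

Answer: (2/13)·x^(13/2) + C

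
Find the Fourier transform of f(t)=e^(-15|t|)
Using the standard pair: F{e^(-a|t|)} = 2a/(a^2+omega^2)
With a = 15: F(omega) = 30/(225+omega^2)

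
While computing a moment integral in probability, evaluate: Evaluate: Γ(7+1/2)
Γ(n + 1/2)=(2n)!√π/(4^n·n!)
=87178291200√π/(16384·5040)=(135135/128)·√π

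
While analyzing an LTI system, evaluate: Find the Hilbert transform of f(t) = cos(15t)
The Hilbert transform shifts each frequency component by -pi/2.
H{cos(wt)} = sin(wt)
With w = 15: H{cos(15t)} = sin(15t)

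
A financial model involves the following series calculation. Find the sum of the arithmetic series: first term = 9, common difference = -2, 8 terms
Last term: a_n=9+(8-1)·-2=-5
Sum=n(a_1+a_n)/2=8(9+(-5))/2=16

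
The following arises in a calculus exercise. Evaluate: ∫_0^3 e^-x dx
Antiderivative: -e^-x
Evaluate: -(e^-3-1)

Answer: (e^-3-1)/(-1)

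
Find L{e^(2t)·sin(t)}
First shifting: L{e^(at)f(t)} = F(s-a)
L{sin(t)} = 1/(s² + 1)
Shift: 1/((s-2)² + 1)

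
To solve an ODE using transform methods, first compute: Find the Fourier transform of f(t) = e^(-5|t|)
Using the standard pair: F{e^(-a|t|)}=2a/(a^2 + omega^2)
With a=5: F(omega)=10/(25 + omega^2)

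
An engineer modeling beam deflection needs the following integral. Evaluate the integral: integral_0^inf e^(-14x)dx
integral_0^inf e^(-14x) dx=[-1/14*e^(-14x)]_0^inf
=0 - (-1/14)=1/14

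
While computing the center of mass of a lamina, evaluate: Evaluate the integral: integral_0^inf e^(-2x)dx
integral_0^inf e^(-2x) dx = [-1/2 * e^(-2x)]_0^inf
= 0 - (-1/2) = 1/2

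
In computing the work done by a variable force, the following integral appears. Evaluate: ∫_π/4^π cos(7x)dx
Antiderivative: sin(7x)/7
Evaluate at bounds: [sin(7·π)/7] - [sin(7·π/4)/7]
= ((0) - (-√2/2))/7 = √2/14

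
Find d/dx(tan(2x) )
Chain rule: d/dx[tan(u)] = sec²(u)·u' where u = 2x
u' = 2

Answer: 2·sec²(2x)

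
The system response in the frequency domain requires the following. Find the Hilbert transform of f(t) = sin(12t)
The Hilbert transform shifts each frequency component by -pi/2.
H{sin(wt)}=-cos(wt)
With w=12: H{sin(12t)}=-cos(12t)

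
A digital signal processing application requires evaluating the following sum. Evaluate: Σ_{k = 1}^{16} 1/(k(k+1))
Partial fractions: 1/(k(k+1))=1/k - 1/(k+1)
Telescoping sum: 1(1-1/17)=1·16/17

Answer: 16/17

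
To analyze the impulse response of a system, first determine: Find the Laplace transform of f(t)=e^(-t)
L{e^(at)}=1/(s-a)
L{e^(-t)}=1/(s+1)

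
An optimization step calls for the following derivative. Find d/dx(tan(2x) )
Chain rule: d/dx[tan(u)] = sec²(u)·u' where u = 2x
u' = 2

Answer: 2·sec²(2x)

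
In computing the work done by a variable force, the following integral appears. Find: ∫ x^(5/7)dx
Power rule: ∫ x^(5/7) dx=x^(12/7)/(12/7) + C

Answer: (7/12)·x^(12/7) + C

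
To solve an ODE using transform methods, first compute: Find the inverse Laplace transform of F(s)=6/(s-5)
L^(-1){6/(s-a)}=c·e^(at)
Here a=5, c=6

Answer: 6e^(5t)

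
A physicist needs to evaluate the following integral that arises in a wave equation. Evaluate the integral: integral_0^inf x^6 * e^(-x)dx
This is a Gamma integral. Substitute u=1x:
integral_0^inf x^6*e^(-x) dx=(1/1^7) integral_0^inf u^6*e^(-u) du
=Gamma(7)/1^7=6!/1^7=720/1

Answer: 720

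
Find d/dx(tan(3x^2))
Chain rule: d/dx[tan(u)]=sec²(u)·u' where u=3x^2
u'=6x

Answer: 6x·sec²(3x^2)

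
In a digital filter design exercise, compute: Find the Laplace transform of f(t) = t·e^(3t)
L{t·e^(at)} = 1/(s-a)²
L{t·e^(3t)} = 1/(s-3)²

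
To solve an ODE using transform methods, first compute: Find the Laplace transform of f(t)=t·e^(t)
L{t·e^(at)} = 1/(s-a)²
L{t·e^(t)} = 1/(s-1)²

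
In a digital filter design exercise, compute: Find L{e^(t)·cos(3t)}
First shifting: L{e^(at)f(t)} = F(s-a)
L{cos(3t)} = s/(s² + 9)
Shift: (s-1)/((s-1)² + 9)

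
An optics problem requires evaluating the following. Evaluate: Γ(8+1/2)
Γ(n + 1/2) = (2n)!√π/(4^n·n!)
= 20922789888000√π/(65536·40320) = (2027025/256)·√π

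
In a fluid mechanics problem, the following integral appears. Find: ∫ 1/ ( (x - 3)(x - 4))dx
Partial fractions: 1/((x-3)(x-4))=A/(x-3) + B/(x-4)
A=-1, B=1
∫ [-1· 1/(x-3) + 1· 1/(x-4)] dx
=(1)[ln|x-4| - ln|x-3|] + C

Answer: ln|(x-4)/(x-3)| + C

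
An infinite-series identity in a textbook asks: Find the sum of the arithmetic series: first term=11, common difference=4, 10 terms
Last term: a_n=11 + (10 - 1)·4=47
Sum=n(a_1 + a_n)/2=10(11 + 47)/2=290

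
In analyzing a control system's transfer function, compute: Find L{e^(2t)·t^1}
First shifting: L{e^(at)f(t)} = F(s-a)
L{t^1} = 1/s^2
Shift s → s-2: 1/(s-2)^2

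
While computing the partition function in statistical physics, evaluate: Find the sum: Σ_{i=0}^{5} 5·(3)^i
Geometric series: S=a(1 - r^n)/(1 - r)
a=5, r=3, n=6
S=5(1 - 729)/-2=1820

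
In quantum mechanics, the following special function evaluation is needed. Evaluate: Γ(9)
Γ(n)=(n-1)! for positive integers
Γ(9)=8!=40320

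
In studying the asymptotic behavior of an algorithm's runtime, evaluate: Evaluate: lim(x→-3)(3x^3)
Polynomial is continuous, so substitute x = -3:
3·(-3)^3 = -81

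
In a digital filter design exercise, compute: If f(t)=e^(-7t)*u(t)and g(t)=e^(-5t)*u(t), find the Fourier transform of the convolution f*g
By the convolution theorem: F{f * g} = F(omega) * G(omega)
F(omega) = 1/(7+j * omega), G(omega) = 1/(5+j * omega)
F{f * g} = 1/((7+j * omega)(5+j * omega))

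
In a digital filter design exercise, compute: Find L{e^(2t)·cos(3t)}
First shifting: L{e^(at)f(t)} = F(s-a)
L{cos(3t)} = s/(s²+9)
Shift: (s-2)/((s-2)²+9)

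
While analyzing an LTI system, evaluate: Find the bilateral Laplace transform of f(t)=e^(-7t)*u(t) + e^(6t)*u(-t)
For e^(-7t) * u(t): L=1/(s + 7), Re(s) > -7
For e^(6t) * u(-t): L=-1/(s-6), Re(s) < 6
Combined: F(s)=1/(s + 7) - 1/(s-6), -7 < Re(s) < 6

Answer: 1/(s + 7) - 1/(s-6), ROC: -7 < Re(s) < 6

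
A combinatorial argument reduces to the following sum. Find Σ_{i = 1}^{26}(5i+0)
= 5·Σ i + 0·26 = 5·351 + 0 = 1755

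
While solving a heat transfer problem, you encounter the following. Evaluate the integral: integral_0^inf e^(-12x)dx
integral_0^inf e^(-12x) dx=[-1/12 * e^(-12x)]_0^inf
=0 - (-1/12)=1/12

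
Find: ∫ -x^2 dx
Using power rule: ∫ -x^2 dx=-1/3 x^3+C=(-1/3)x^3+C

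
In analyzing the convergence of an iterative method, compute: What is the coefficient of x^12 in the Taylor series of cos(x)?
cos(x) = Σ (-1)^k x^(2k)/(2k)!
For x^12: (-1)^6/12! = 1/479001600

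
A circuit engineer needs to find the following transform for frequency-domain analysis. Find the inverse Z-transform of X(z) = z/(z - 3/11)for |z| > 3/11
Standard pair: z/(z-a) <-> a^n * u[n] for causal signals
With a=3/11: x[n]=(3/11)^n * u[n]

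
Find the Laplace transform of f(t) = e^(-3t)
L{e^(at)}=1/(s-a)
L{e^(-3t)}=1/(s + 3)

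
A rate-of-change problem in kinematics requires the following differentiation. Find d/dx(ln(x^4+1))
Chain rule: d/dx[ln(u)] = u'/u where u = x^4+1
u' = 4x^3

Answer: (4x^3)/(x^4+1)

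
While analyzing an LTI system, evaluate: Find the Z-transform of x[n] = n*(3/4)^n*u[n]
Using the property Z{n*a^n*u[n]} = az/(z-a)^2
With a = 3/4: X(z) = (3/4)z/(z - 3/4)^2, |z| > 3/4

Answer: (3/4)z/(z - 3/4)^2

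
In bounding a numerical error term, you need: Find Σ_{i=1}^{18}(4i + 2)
= 4·Σ i+2·18 = 4·171+36 = 720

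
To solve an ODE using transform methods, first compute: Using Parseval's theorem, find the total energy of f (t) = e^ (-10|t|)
Parseval's theorem: E = integral |f(t)|^2 dt = (1/2pi) integral |F(omega)|^2 domega
E = integral_{-inf}^{inf} e^(-20|t|) dt = 2 * integral_0^inf e^(-20t) dt = 2/(2 * 10) = 1/10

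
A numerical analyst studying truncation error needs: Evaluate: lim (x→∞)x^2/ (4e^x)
Apply L'Hôpital 2 times (∞/∞ each time):
Eventually get 2!/(4e^x) → 0

Answer: 0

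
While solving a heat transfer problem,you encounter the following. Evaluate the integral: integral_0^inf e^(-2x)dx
integral_0^inf e^(-2x) dx=[-1/2 * e^(-2x)]_0^inf
=0 - (-1/2)=1/2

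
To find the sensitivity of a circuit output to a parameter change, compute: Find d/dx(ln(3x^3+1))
Chain rule: d/dx[ln(u)] = u'/u where u = 3x^3 + 1
u' = 9x^2

Answer: (9x^2)/(3x^3 + 1)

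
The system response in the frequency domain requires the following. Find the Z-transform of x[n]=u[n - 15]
Using the time-shift property: Z{u[n-15]}=z^(-15) * z/(z-1)
=z^(-14)/(z-1)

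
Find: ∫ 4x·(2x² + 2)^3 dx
Let u=2x²+2, du=4x dx
∫ u^3 du=u^4/4+C

Answer: (2x²+2)^4/4+C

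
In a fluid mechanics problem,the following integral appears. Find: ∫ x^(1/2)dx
Power rule: ∫ x^(1/2) dx=x^(3/2)/(3/2) + C

Answer: (2/3)·x^(3/2) + C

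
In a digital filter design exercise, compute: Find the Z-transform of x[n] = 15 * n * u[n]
Z{n*u[n]}=z/(z-1)^2
By linearity: Z{15*n*u[n]}=15z/(z-1)^2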